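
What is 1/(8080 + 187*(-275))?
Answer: -1/43345 ≈ -2.3071e-5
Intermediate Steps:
1/(8080 + 187*(-275)) = 1/(8080 - 51425) = 1/(-43345) = -1/43345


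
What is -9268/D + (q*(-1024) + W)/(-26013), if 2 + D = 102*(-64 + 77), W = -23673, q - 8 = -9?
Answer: -5498/897 ≈ -6.1293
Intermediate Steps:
q = -1 (q = 8 - 9 = -1)
D = 1324 (D = -2 + 102*(-64 + 77) = -2 + 102*13 = -2 + 1326 = 1324)
-9268/D + (q*(-1024) + W)/(-26013) = -9268/1324 + (-1*(-1024) - 23673)/(-26013) = -9268*1/1324 + (1024 - 23673)*(-1/26013) = -7 - 22649*(-1/26013) = -7 + 781/897 = -5498/897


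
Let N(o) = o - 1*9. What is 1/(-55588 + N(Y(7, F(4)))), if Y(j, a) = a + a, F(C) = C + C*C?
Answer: -1/55557 ≈ -1.8000e-5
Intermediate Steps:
F(C) = C + C²
Y(j, a) = 2*a
N(o) = -9 + o (N(o) = o - 9 = -9 + o)
1/(-55588 + N(Y(7, F(4)))) = 1/(-55588 + (-9 + 2*(4*(1 + 4)))) = 1/(-55588 + (-9 + 2*(4*5))) = 1/(-55588 + (-9 + 2*20)) = 1/(-55588 + (-9 + 40)) = 1/(-55588 + 31) = 1/(-55557) = -1/55557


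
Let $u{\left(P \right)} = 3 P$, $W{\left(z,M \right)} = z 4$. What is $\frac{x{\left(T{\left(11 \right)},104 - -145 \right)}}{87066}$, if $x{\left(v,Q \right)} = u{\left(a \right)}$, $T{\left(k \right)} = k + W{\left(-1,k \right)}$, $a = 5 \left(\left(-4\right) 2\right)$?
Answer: $- \frac{20}{14511} \approx -0.0013783$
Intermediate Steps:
$W{\left(z,M \right)} = 4 z$
$a = -40$ ($a = 5 \left(-8\right) = -40$)
$T{\left(k \right)} = -4 + k$ ($T{\left(k \right)} = k + 4 \left(-1\right) = k - 4 = -4 + k$)
$x{\left(v,Q \right)} = -120$ ($x{\left(v,Q \right)} = 3 \left(-40\right) = -120$)
$\frac{x{\left(T{\left(11 \right)},104 - -145 \right)}}{87066} = - \frac{120}{87066} = \left(-120\right) \frac{1}{87066} = - \frac{20}{14511}$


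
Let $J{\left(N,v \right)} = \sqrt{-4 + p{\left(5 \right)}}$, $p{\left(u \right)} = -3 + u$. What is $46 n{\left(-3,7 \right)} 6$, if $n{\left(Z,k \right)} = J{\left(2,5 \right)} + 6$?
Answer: $1656 + 276 i \sqrt{2} \approx 1656.0 + 390.32 i$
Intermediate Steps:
$J{\left(N,v \right)} = i \sqrt{2}$ ($J{\left(N,v \right)} = \sqrt{-4 + \left(-3 + 5\right)} = \sqrt{-4 + 2} = \sqrt{-2} = i \sqrt{2}$)
$n{\left(Z,k \right)} = 6 + i \sqrt{2}$ ($n{\left(Z,k \right)} = i \sqrt{2} + 6 = 6 + i \sqrt{2}$)
$46 n{\left(-3,7 \right)} 6 = 46 \left(6 + i \sqrt{2}\right) 6 = \left(276 + 46 i \sqrt{2}\right) 6 = 1656 + 276 i \sqrt{2}$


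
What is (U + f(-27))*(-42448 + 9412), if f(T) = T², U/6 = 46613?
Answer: -9263525652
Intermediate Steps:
U = 279678 (U = 6*46613 = 279678)
(U + f(-27))*(-42448 + 9412) = (279678 + (-27)²)*(-42448 + 9412) = (279678 + 729)*(-33036) = 280407*(-33036) = -9263525652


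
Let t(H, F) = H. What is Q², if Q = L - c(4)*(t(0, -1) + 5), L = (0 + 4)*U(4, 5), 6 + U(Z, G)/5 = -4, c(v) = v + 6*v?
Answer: 115600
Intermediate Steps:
c(v) = 7*v
U(Z, G) = -50 (U(Z, G) = -30 + 5*(-4) = -30 - 20 = -50)
L = -200 (L = (0 + 4)*(-50) = 4*(-50) = -200)
Q = -340 (Q = -200 - 7*4*(0 + 5) = -200 - 28*5 = -200 - 1*140 = -200 - 140 = -340)
Q² = (-340)² = 115600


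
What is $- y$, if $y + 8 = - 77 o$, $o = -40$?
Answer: $-3072$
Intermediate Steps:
$y = 3072$ ($y = -8 - -3080 = -8 + 3080 = 3072$)
$- y = \left(-1\right) 3072 = -3072$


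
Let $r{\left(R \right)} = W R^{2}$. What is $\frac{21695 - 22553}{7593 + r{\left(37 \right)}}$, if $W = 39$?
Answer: $- \frac{13}{924} \approx -0.014069$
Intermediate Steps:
$r{\left(R \right)} = 39 R^{2}$
$\frac{21695 - 22553}{7593 + r{\left(37 \right)}} = \frac{21695 - 22553}{7593 + 39 \cdot 37^{2}} = - \frac{858}{7593 + 39 \cdot 1369} = - \frac{858}{7593 + 53391} = - \frac{858}{60984} = \left(-858\right) \frac{1}{60984} = - \frac{13}{924}$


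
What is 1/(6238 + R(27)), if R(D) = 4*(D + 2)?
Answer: 1/6354 ≈ 0.00015738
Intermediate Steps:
R(D) = 8 + 4*D (R(D) = 4*(2 + D) = 8 + 4*D)
1/(6238 + R(27)) = 1/(6238 + (8 + 4*27)) = 1/(6238 + (8 + 108)) = 1/(6238 + 116) = 1/6354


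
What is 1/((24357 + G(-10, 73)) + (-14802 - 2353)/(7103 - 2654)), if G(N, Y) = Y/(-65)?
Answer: 289185/7042239193 ≈ 4.1064e-5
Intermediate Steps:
G(N, Y) = -Y/65 (G(N, Y) = Y*(-1/65) = -Y/65)
1/((24357 + G(-10, 73)) + (-14802 - 2353)/(7103 - 2654)) = 1/((24357 - 1/65*73) + (-14802 - 2353)/(7103 - 2654)) = 1/((24357 - 73/65) - 17155/4449) = 1/(1583132/65 - 17155*1/4449) = 1/(1583132/65 - 17155/4449) = 1/(7042239193/289185) = 289185/7042239193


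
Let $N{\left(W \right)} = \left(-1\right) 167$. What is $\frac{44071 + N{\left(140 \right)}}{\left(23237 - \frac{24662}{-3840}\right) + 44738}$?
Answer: $\frac{12042240}{18646333} \approx 0.64582$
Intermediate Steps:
$N{\left(W \right)} = -167$
$\frac{44071 + N{\left(140 \right)}}{\left(23237 - \frac{24662}{-3840}\right) + 44738} = \frac{44071 - 167}{\left(23237 - \frac{24662}{-3840}\right) + 44738} = \frac{43904}{\left(23237 - 24662 \left(- \frac{1}{3840}\right)\right) + 44738} = \frac{43904}{\left(23237 - - \frac{12331}{1920}\right) + 44738} = \frac{43904}{\left(23237 + \frac{12331}{1920}\right) + 44738} = \frac{43904}{\frac{44627371}{1920} + 44738} = \frac{43904}{\frac{130524331}{1920}} = 43904 \cdot \frac{1920}{130524331} = \frac{12042240}{18646333}$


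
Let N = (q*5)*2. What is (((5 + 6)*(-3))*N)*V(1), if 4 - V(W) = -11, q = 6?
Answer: -29700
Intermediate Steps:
V(W) = 15 (V(W) = 4 - 1*(-11) = 4 + 11 = 15)
N = 60 (N = (6*5)*2 = 30*2 = 60)
(((5 + 6)*(-3))*N)*V(1) = (((5 + 6)*(-3))*60)*15 = ((11*(-3))*60)*15 = -33*60*15 = -1980*15 = -29700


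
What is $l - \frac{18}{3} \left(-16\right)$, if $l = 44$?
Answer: $4224$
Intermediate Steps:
$l - \frac{18}{3} \left(-16\right) = 44 - \frac{18}{3} \left(-16\right) = 44 \left(-18\right) \frac{1}{3} \left(-16\right) = 44 \left(\left(-6\right) \left(-16\right)\right) = 44 \cdot 96 = 4224$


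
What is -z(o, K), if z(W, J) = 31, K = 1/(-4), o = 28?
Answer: -31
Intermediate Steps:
K = -¼ ≈ -0.25000
-z(o, K) = -1*31 = -31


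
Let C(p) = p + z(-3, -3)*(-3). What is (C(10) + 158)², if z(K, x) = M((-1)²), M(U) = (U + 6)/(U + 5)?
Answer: 108241/4 ≈ 27060.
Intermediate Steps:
M(U) = (6 + U)/(5 + U)
z(K, x) = 7/6 (z(K, x) = (6 + (-1)²)/(5 + (-1)²) = (6 + 1)/(5 + 1) = 7/6)
C(p) = -7/2 + p (C(p) = p + (7/6)*(-3) = p - 7/2 = -7/2 + p)
(C(10) + 158)² = ((-7/2 + 10) + 158)² = (13/2 + 158)² = (329/2)² = 108241/4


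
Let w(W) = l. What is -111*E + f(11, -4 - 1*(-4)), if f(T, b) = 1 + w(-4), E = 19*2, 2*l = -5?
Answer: -8439/2 ≈ -4219.5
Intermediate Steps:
l = -5/2 (l = (½)*(-5) = -5/2 ≈ -2.5000)
w(W) = -5/2
E = 38
f(T, b) = -3/2 (f(T, b) = 1 - 5/2 = -3/2)
-111*E + f(11, -4 - 1*(-4)) = -111*38 - 3/2 = -4218 - 3/2 = -8439/2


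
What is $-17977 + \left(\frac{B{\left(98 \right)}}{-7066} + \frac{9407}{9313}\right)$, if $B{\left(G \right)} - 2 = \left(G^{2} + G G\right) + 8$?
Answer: $- \frac{591550410619}{32902829} \approx -17979.0$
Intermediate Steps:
$B{\left(G \right)} = 10 + 2 G^{2}$ ($B{\left(G \right)} = 2 + \left(\left(G^{2} + G G\right) + 8\right) = 2 + \left(\left(G^{2} + G^{2}\right) + 8\right) = 2 + \left(2 G^{2} + 8\right) = 2 + \left(8 + 2 G^{2}\right) = 10 + 2 G^{2}$)
$-17977 + \left(\frac{B{\left(98 \right)}}{-7066} + \frac{9407}{9313}\right) = -17977 + \left(\frac{10 + 2 \cdot 98^{2}}{-7066} + \frac{9407}{9313}\right) = -17977 + \left(\left(10 + 2 \cdot 9604\right) \left(- \frac{1}{7066}\right) + 9407 \cdot \frac{1}{9313}\right) = -17977 + \left(\left(10 + 19208\right) \left(- \frac{1}{7066}\right) + \frac{9407}{9313}\right) = -17977 + \left(19218 \left(- \frac{1}{7066}\right) + \frac{9407}{9313}\right) = -17977 + \left(- \frac{9609}{3533} + \frac{9407}{9313}\right) = -17977 - \frac{56253686}{32902829} = - \frac{591550410619}{32902829}$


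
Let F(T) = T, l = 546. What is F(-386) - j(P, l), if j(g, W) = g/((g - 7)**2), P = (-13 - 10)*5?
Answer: -5745109/14884 ≈ -385.99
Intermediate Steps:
P = -115 (P = -23*5 = -115)
j(g, W) = g/(-7 + g)**2 (j(g, W) = g/((-7 + g)**2) = g/(-7 + g)**2)
F(-386) - j(P, l) = -386 - (-115)/(-7 - 115)**2 = -386 - (-115)/(-122)**2 = -386 - (-115)/14884 = -386 - 1*(-115/14884) = -386 + 115/14884 = -5745109/14884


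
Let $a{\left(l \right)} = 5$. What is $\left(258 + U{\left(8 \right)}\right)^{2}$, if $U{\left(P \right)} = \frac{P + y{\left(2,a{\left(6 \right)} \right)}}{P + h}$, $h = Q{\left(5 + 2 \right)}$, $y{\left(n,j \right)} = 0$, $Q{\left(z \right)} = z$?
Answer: $\frac{15038884}{225} \approx 66840.0$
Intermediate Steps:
$h = 7$ ($h = 5 + 2 = 7$)
$U{\left(P \right)} = \frac{P}{7 + P}$ ($U{\left(P \right)} = \frac{P + 0}{P + 7} = \frac{P}{7 + P}$)
$\left(258 + U{\left(8 \right)}\right)^{2} = \left(258 + \frac{8}{7 + 8}\right)^{2} = \left(258 + \frac{8}{15}\right)^{2} = \left(\frac{3878}{15}\right)^{2} = \frac{15038884}{225}$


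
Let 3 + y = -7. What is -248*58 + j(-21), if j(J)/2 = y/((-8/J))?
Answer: -28873/2 ≈ -14437.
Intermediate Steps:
y = -10 (y = -3 - 7 = -10)
j(J) = 5*J/2 (j(J) = 2*(-10*(-J/8)) = 2*(-(-5)*J/4) = 2*(5*J/4) = 5*J/2)
-248*58 + j(-21) = -248*58 + (5/2)*(-21) = -14384 - 105/2 = -28873/2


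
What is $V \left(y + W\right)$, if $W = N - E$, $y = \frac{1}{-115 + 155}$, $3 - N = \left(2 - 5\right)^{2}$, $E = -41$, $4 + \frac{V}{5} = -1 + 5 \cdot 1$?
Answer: $0$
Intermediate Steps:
$V = 0$ ($V = -20 + 5 \left(-1 + 5 \cdot 1\right) = -20 + 5 \left(-1 + 5\right) = -20 + 5 \cdot 4 = -20 + 20 = 0$)
$N = -6$ ($N = 3 - \left(2 - 5\right)^{2} = 3 - \left(-3\right)^{2} = 3 - 9 = -6$)
$y = \frac{1}{40} \approx 0.025$
$W = 35$ ($W = -6 - -41 = -6 + 41 = 35$)
$V \left(y + W\right) = 0 \left(\frac{1}{40} + 35\right) = 0 \cdot \frac{1401}{40} = 0$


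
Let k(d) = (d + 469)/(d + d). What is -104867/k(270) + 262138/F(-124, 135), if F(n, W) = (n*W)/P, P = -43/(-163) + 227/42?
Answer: -3248611320414337/42345453780 ≈ -76717.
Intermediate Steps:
P = 38807/6846 (P = -43*(-1/163) + 227*(1/42) = 43/163 + 227/42 = 38807/6846 ≈ 5.6686)
k(d) = (469 + d)/(2*d) (k(d) = (469 + d)/((2*d)) = (469 + d)*(1/(2*d)) = (469 + d)/(2*d))
F(n, W) = 6846*W*n/38807 (F(n, W) = (n*W)/(38807/6846) = (W*n)*(6846/38807) = 6846*W*n/38807)
-104867/k(270) + 262138/F(-124, 135) = -104867*540/(469 + 270) + 262138/(((6846/38807)*135*(-124))) = -104867/((½)*(1/270)*739) + 262138/(-114602040/38807) = -104867/739/540 + 262138*(-38807/114602040) = -104867*540/739 - 5086394683/57301020 = -56628180/739 - 5086394683/57301020 = -3248611320414337/42345453780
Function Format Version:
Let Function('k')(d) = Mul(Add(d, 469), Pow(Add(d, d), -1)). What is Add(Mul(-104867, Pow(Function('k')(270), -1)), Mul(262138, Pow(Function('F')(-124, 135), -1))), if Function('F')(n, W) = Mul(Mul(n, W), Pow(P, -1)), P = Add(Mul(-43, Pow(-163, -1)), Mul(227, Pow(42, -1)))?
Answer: Rational(-3248611320414337, 42345453780) ≈ -76717.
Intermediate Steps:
P = Rational(38807, 6846) (P = Add(Mul(-43, Rational(-1, 163)), Mul(227, Rational(1, 42))) = Add(Rational(43, 163), Rational(227, 42)) = Rational(38807, 6846) ≈ 5.6686)
Function('k')(d) = Mul(Rational(1, 2), Pow(d, -1), Add(469, d)) (Function('k')(d) = Mul(Add(469, d), Pow(Mul(2, d), -1)) = Mul(Add(469, d), Mul(Rational(1, 2), Pow(d, -1))) = Mul(Rational(1, 2), Pow(d, -1), Add(469, d)))
Function('F')(n, W) = Mul(Rational(6846, 38807), W, n) (Function('F')(n, W) = Mul(Mul(n, W), Pow(Rational(38807, 6846), -1)) = Mul(Mul(W, n), Rational(6846, 38807)) = Mul(Rational(6846, 38807), W, n))
Add(Mul(-104867, Pow(Function('k')(270), -1)), Mul(262138, Pow(Function('F')(-124, 135), -1))) = Add(Mul(-104867, Pow(Mul(Rational(1, 2), Pow(270, -1), Add(469, 270)), -1)), Mul(262138, Pow(Mul(Rational(6846, 38807), 135, -124), -1))) = Add(Mul(-104867, Pow(Mul(Rational(1, 2), Rational(1, 270), 739), -1)), Mul(262138, Pow(Rational(-114602040, 38807), -1))) = Add(Mul(-104867, Pow(Rational(739, 540), -1)), Mul(262138, Rational(-38807, 114602040))) = Add(Mul(-104867, Rational(540, 739)), Rational(-5086394683, 57301020)) = Add(Rational(-56628180, 739), Rational(-5086394683, 57301020)) = Rational(-3248611320414337, 42345453780)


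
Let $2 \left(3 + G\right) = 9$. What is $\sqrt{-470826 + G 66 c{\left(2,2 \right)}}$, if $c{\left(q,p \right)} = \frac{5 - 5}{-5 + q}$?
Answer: $3 i \sqrt{52314} \approx 686.17 i$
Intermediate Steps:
$c{\left(q,p \right)} = 0$ ($c{\left(q,p \right)} = \frac{0}{-5 + q} = 0$)
$G = \frac{3}{2}$ ($G = -3 + \frac{1}{2} \cdot 9 = -3 + \frac{9}{2} = \frac{3}{2} \approx 1.5$)
$\sqrt{-470826 + G 66 c{\left(2,2 \right)}} = \sqrt{-470826 + \frac{3}{2} \cdot 66 \cdot 0} = \sqrt{-470826 + 99 \cdot 0} = \sqrt{-470826 + 0} = \sqrt{-470826} = 3 i \sqrt{52314}$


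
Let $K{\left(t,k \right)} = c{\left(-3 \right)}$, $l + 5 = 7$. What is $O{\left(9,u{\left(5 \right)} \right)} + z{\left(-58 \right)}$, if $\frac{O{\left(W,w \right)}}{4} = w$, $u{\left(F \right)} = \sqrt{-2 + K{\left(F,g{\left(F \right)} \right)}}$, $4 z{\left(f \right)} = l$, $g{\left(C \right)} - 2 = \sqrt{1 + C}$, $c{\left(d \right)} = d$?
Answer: $\frac{1}{2} + 4 i \sqrt{5} \approx 0.5 + 8.9443 i$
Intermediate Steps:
$l = 2$ ($l = -5 + 7 = 2$)
$g{\left(C \right)} = 2 + \sqrt{1 + C}$
$z{\left(f \right)} = \frac{1}{2}$ ($z{\left(f \right)} = \frac{1}{4} \cdot 2 = \frac{1}{2}$)
$K{\left(t,k \right)} = -3$
$u{\left(F \right)} = i \sqrt{5}$ ($u{\left(F \right)} = \sqrt{-2 - 3} = \sqrt{-5} = i \sqrt{5}$)
$O{\left(W,w \right)} = 4 w$
$O{\left(9,u{\left(5 \right)} \right)} + z{\left(-58 \right)} = 4 i \sqrt{5} + \frac{1}{2} = \frac{1}{2} + 4 i \sqrt{5}$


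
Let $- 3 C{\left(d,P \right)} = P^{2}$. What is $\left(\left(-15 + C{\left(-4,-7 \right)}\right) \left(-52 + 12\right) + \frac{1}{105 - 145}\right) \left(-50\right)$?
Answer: $- \frac{751985}{12} \approx -62665.0$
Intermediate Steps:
$C{\left(d,P \right)} = - \frac{P^{2}}{3}$
$\left(\left(-15 + C{\left(-4,-7 \right)}\right) \left(-52 + 12\right) + \frac{1}{105 - 145}\right) \left(-50\right) = \left(\left(-15 - \frac{\left(-7\right)^{2}}{3}\right) \left(-52 + 12\right) + \frac{1}{105 - 145}\right) \left(-50\right) = \left(\left(-15 - \frac{49}{3}\right) \left(-40\right) + \frac{1}{-40}\right) \left(-50\right) = \left(\left(-15 - \frac{49}{3}\right) \left(-40\right) - \frac{1}{40}\right) \left(-50\right) = \left(\left(- \frac{94}{3}\right) \left(-40\right) - \frac{1}{40}\right) \left(-50\right) = \left(\frac{3760}{3} - \frac{1}{40}\right) \left(-50\right) = \frac{150397}{120} \left(-50\right) = - \frac{751985}{12}$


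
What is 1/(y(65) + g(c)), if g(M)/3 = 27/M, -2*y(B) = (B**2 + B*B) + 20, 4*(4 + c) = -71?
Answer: -29/122923 ≈ -0.00023592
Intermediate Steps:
c = -87/4 (c = -4 + (1/4)*(-71) = -4 - 71/4 = -87/4 ≈ -21.750)
y(B) = -10 - B**2 (y(B) = -((B**2 + B*B) + 20)/2 = -((B**2 + B**2) + 20)/2 = -(2*B**2 + 20)/2 = -(20 + 2*B**2)/2 = -10 - B**2)
g(M) = 81/M (g(M) = 3*(27/M) = 81/M)
1/(y(65) + g(c)) = 1/((-10 - 1*65**2) + 81/(-87/4)) = 1/((-10 - 1*4225) + 81*(-4/87)) = 1/((-10 - 4225) - 108/29) = 1/(-4235 - 108/29) = 1/(-122923/29) = -29/122923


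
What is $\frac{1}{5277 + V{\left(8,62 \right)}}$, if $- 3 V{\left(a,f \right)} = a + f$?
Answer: $\frac{3}{15761} \approx 0.00019034$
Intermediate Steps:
$V{\left(a,f \right)} = - \frac{a}{3} - \frac{f}{3}$ ($V{\left(a,f \right)} = - \frac{a + f}{3} = - \frac{a}{3} - \frac{f}{3}$)
$\frac{1}{5277 + V{\left(8,62 \right)}} = \frac{1}{5277 - \frac{70}{3}} = \frac{1}{\frac{15761}{3}} = \frac{3}{15761}$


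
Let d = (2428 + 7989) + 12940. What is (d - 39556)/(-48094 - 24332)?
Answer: 16199/72426 ≈ 0.22366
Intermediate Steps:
d = 23357 (d = 10417 + 12940 = 23357)
(d - 39556)/(-48094 - 24332) = (23357 - 39556)/(-48094 - 24332) = -16199/(-72426) = -16199*(-1/72426) = 16199/72426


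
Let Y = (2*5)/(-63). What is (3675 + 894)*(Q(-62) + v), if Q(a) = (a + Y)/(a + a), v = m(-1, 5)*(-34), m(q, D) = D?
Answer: -504160213/651 ≈ -7.7444e+5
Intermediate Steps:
v = -170 (v = 5*(-34) = -170)
Y = -10/63 (Y = 10*(-1/63) = -10/63 ≈ -0.15873)
Q(a) = (-10/63 + a)/(2*a) (Q(a) = (a - 10/63)/(a + a) = (-10/63 + a)/((2*a)) = (-10/63 + a)*(1/(2*a)) = (-10/63 + a)/(2*a))
(3675 + 894)*(Q(-62) + v) = (3675 + 894)*((1/126)*(-10 + 63*(-62))/(-62) - 170) = 4569*((1/126)*(-1/62)*(-10 - 3906) - 170) = 4569*((1/126)*(-1/62)*(-3916) - 170) = 4569*(979/1953 - 170) = 4569*(-331031/1953) = -504160213/651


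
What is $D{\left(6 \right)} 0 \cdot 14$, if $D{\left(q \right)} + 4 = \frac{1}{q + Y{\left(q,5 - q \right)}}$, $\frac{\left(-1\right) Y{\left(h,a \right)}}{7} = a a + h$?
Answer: $0$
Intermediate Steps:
$Y{\left(h,a \right)} = - 7 h - 7 a^{2}$ ($Y{\left(h,a \right)} = - 7 \left(a a + h\right) = - 7 \left(a^{2} + h\right) = - 7 \left(h + a^{2}\right) = - 7 h - 7 a^{2}$)
$D{\left(q \right)} = -4 + \frac{1}{- 7 \left(5 - q\right)^{2} - 6 q}$ ($D{\left(q \right)} = -4 + \frac{1}{q - \left(7 q + 7 \left(5 - q\right)^{2}\right)} = -4 + \frac{1}{- 7 \left(5 - q\right)^{2} - 6 q}$)
$D{\left(6 \right)} 0 \cdot 14 = \frac{-701 - 28 \cdot 6^{2} + 256 \cdot 6}{175 - 384 + 7 \cdot 6^{2}} \cdot 0 \cdot 14 = \frac{-701 - 1008 + 1536}{175 - 384 + 7 \cdot 36} \cdot 0 = \frac{-701 - 1008 + 1536}{175 - 384 + 252} \cdot 0 = \frac{1}{43} \left(-173\right) 0 = \left(- \frac{173}{43}\right) 0 = 0$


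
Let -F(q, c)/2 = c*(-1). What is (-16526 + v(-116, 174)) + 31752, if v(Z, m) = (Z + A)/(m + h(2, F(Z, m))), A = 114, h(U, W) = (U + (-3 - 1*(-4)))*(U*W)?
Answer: 17220605/1131 ≈ 15226.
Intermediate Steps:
F(q, c) = 2*c (F(q, c) = -2*c*(-1) = -(-2)*c = 2*c)
h(U, W) = U*W*(1 + U) (h(U, W) = (U + (-3 + 4))*(U*W) = (U + 1)*(U*W) = (1 + U)*(U*W) = U*W*(1 + U))
v(Z, m) = (114 + Z)/(13*m) (v(Z, m) = (Z + 114)/(m + 2*(2*m)*(1 + 2)) = (114 + Z)/(m + 2*(2*m)*3) = (114 + Z)/(m + 12*m) = (114 + Z)/((13*m)) = (114 + Z)*(1/(13*m)) = (114 + Z)/(13*m))
(-16526 + v(-116, 174)) + 31752 = (-16526 + (1/13)*(114 - 116)/174) + 31752 = (-16526 + (1/13)*(1/174)*(-2)) + 31752 = (-16526 - 1/1131) + 31752 = -18690907/1131 + 31752 = 17220605/1131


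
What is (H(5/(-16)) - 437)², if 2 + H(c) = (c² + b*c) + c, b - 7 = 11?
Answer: 12968426641/65536 ≈ 1.9788e+5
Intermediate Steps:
b = 18 (b = 7 + 11 = 18)
H(c) = -2 + c² + 19*c (H(c) = -2 + ((c² + 18*c) + c) = -2 + (c² + 19*c) = -2 + c² + 19*c)
(H(5/(-16)) - 437)² = ((-2 + (5/(-16))² + 19*(5/(-16))) - 437)² = ((-2 + (5*(-1/16))² + 19*(5*(-1/16))) - 437)² = ((-2 + (-5/16)² + 19*(-5/16)) - 437)² = ((-2 + 25/256 - 95/16) - 437)² = (-2007/256 - 437)² = (-113879/256)² = 12968426641/65536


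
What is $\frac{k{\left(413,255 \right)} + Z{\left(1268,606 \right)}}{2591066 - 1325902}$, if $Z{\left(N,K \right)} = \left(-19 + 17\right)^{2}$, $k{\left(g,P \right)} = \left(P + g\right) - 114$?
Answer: $\frac{279}{632582} \approx 0.00044105$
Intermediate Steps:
$k{\left(g,P \right)} = -114 + P + g$
$Z{\left(N,K \right)} = 4$ ($Z{\left(N,K \right)} = \left(-2\right)^{2} = 4$)
$\frac{k{\left(413,255 \right)} + Z{\left(1268,606 \right)}}{2591066 - 1325902} = \frac{\left(-114 + 255 + 413\right) + 4}{2591066 - 1325902} = \frac{554 + 4}{2591066 - 1325902} = \frac{558}{2591066 - 1325902} = \frac{558}{1265164} = 558 \cdot \frac{1}{1265164} = \frac{279}{632582}$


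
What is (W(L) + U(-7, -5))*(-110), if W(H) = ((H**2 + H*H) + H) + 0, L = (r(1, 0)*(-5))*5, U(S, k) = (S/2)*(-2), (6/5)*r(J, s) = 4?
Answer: -13674430/9 ≈ -1.5194e+6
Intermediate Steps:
r(J, s) = 10/3 (r(J, s) = (5/6)*4 = 10/3)
U(S, k) = -S (U(S, k) = (S*(1/2))*(-2) = (S/2)*(-2) = -S)
L = -250/3 (L = ((10/3)*(-5))*5 = -50/3*5 = -250/3 ≈ -83.333)
W(H) = H + 2*H**2 (W(H) = ((H**2 + H**2) + H) + 0 = (2*H**2 + H) + 0 = (H + 2*H**2) + 0 = H + 2*H**2)
(W(L) + U(-7, -5))*(-110) = (-250*(1 + 2*(-250/3))/3 - 1*(-7))*(-110) = (-250*(1 - 500/3)/3 + 7)*(-110) = (-250/3*(-497/3) + 7)*(-110) = (124250/9 + 7)*(-110) = (124313/9)*(-110) = -13674430/9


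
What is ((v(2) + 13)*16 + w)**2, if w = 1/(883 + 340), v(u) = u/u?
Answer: 75050246209/1495729 ≈ 50176.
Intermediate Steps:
v(u) = 1
w = 1/1223 ≈ 0.00081766
((v(2) + 13)*16 + w)**2 = ((1 + 13)*16 + 1/1223)**2 = (14*16 + 1/1223)**2 = (224 + 1/1223)**2 = (273953/1223)**2 = 75050246209/1495729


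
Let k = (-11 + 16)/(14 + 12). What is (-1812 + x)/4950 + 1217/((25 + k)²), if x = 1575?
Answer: 52941953/28315650 ≈ 1.8697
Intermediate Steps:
k = 5/26 ≈ 0.19231
(-1812 + x)/4950 + 1217/((25 + k)²) = (-1812 + 1575)/4950 + 1217/((25 + 5/26)²) = -237*1/4950 + 1217/((655/26)²) = -79/1650 + 1217/(429025/676) = -79/1650 + 1217*(676/429025) = -79/1650 + 822692/429025 = 52941953/28315650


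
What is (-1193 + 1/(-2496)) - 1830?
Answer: -7545409/2496 ≈ -3023.0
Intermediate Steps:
(-1193 + 1/(-2496)) - 1830 = (-1193 - 1/2496) - 1830 = -2977729/2496 - 1830 = -7545409/2496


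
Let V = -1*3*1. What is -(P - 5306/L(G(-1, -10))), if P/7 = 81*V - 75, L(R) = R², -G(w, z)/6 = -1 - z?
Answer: 3248161/1458 ≈ 2227.8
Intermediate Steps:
G(w, z) = 6 + 6*z (G(w, z) = -6*(-1 - z) = 6 + 6*z)
V = -3 (V = -3*1 = -3)
P = -2226 (P = 7*(81*(-3) - 75) = 7*(-243 - 75) = 7*(-318) = -2226)
-(P - 5306/L(G(-1, -10))) = -(-2226 - 5306/((6 + 6*(-10))²)) = -(-2226 - 5306/((6 - 60)²)) = -(-2226 - 5306/((-54)²)) = -(-2226 - 5306/2916) = -(-2226 - 1*2653/1458) = -(-2226 - 2653/1458) = -1*(-3248161/1458) = 3248161/1458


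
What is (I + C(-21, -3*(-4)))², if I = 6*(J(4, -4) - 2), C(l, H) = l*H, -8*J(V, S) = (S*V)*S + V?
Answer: 99225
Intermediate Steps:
J(V, S) = -V/8 - V*S²/8 (J(V, S) = -((S*V)*S + V)/8 = -(V*S² + V)/8 = -(V + V*S²)/8 = -V/8 - V*S²/8)
C(l, H) = H*l
I = -63 (I = 6*(-⅛*4*(1 + (-4)²) - 2) = 6*(-⅛*4*(1 + 16) - 2) = 6*(-⅛*4*17 - 2) = 6*(-17/2 - 2) = 6*(-21/2) = -63)
(I + C(-21, -3*(-4)))² = (-63 - 3*(-4)*(-21))² = (-63 + 12*(-21))² = (-63 - 252)² = (-315)² = 99225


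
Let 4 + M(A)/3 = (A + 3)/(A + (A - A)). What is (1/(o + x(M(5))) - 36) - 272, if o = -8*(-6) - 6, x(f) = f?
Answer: -53587/174 ≈ -307.97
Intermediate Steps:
M(A) = -12 + 3*(3 + A)/A (M(A) = -12 + 3*((A + 3)/(A + (A - A))) = -12 + 3*((3 + A)/(A + 0)) = -12 + 3*((3 + A)/A) = -12 + 3*(3 + A)/A)
o = 42 (o = 48 - 6 = 42)
(1/(o + x(M(5))) - 36) - 272 = (1/(42 + (-9 + 9/5)) - 36) - 272 = (1/(42 - 36/5) - 36) - 272 = (1/(174/5) - 36) - 272 = (5/174 - 36) - 272 = -6259/174 - 272 = -53587/174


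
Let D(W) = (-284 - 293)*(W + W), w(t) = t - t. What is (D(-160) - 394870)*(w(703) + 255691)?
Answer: -53753918930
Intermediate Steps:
w(t) = 0
D(W) = -1154*W
(D(-160) - 394870)*(w(703) + 255691) = (-1154*(-160) - 394870)*(0 + 255691) = (184640 - 394870)*255691 = -210230*255691 = -53753918930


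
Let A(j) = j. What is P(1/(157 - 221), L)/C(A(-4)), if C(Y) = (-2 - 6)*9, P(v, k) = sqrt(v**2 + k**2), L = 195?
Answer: -sqrt(155750401)/4608 ≈ -2.7083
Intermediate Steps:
P(v, k) = sqrt(k**2 + v**2)
C(Y) = -72 (C(Y) = -8*9 = -72)
P(1/(157 - 221), L)/C(A(-4)) = sqrt(195**2 + (1/(157 - 221))**2)/(-72) = sqrt(38025 + (1/(-64))**2)*(-1/72) = sqrt(38025 + (-1/64)**2)*(-1/72) = sqrt(38025 + 1/4096)*(-1/72) = sqrt(155750401/4096)*(-1/72) = (sqrt(155750401)/64)*(-1/72) = -sqrt(155750401)/4608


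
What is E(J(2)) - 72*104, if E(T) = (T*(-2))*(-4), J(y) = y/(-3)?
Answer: -22480/3 ≈ -7493.3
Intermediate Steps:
J(y) = -y/3 (J(y) = y*(-⅓) = -y/3)
E(T) = 8*T (E(T) = -2*T*(-4) = 8*T)
E(J(2)) - 72*104 = 8*(-⅓*2) - 72*104 = 8*(-⅔) - 7488 = -16/3 - 7488 = -22480/3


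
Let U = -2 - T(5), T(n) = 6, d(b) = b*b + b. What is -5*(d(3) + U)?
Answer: -20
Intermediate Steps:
d(b) = b + b² (d(b) = b² + b = b + b²)
U = -8 (U = -2 - 1*6 = -2 - 6 = -8)
-5*(d(3) + U) = -5*(3*(1 + 3) - 8) = -5*(3*4 - 8) = -5*(12 - 8) = -5*4 = -20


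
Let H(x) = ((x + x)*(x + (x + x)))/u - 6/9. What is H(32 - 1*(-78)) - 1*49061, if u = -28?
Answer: -1084745/21 ≈ -51655.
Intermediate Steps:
H(x) = -2/3 - 3*x**2/14 (H(x) = ((x + x)*(x + (x + x)))/(-28) - 6/9 = ((2*x)*(x + 2*x))*(-1/28) - 6*1/9 = ((2*x)*(3*x))*(-1/28) - 2/3 = (6*x**2)*(-1/28) - 2/3 = -3*x**2/14 - 2/3 = -2/3 - 3*x**2/14)
H(32 - 1*(-78)) - 1*49061 = (-2/3 - 3*(32 - 1*(-78))**2/14) - 1*49061 = (-2/3 - 3*(32 + 78)**2/14) - 49061 = (-2/3 - 3/14*110**2) - 49061 = (-2/3 - 3/14*12100) - 49061 = (-2/3 - 18150/7) - 49061 = -54464/21 - 49061 = -1084745/21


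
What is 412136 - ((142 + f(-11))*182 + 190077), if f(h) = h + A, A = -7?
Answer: 199491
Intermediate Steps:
f(h) = -7 + h (f(h) = h - 7 = -7 + h)
412136 - ((142 + f(-11))*182 + 190077) = 412136 - ((142 + (-7 - 11))*182 + 190077) = 412136 - ((142 - 18)*182 + 190077) = 412136 - (124*182 + 190077) = 412136 - (22568 + 190077) = 412136 - 1*212645 = 412136 - 212645 = 199491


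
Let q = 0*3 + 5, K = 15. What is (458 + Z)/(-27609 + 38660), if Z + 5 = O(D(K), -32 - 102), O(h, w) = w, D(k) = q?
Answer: 319/11051 ≈ 0.028866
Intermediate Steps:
q = 5 (q = 0 + 5 = 5)
D(k) = 5
Z = -139 (Z = -5 + (-32 - 102) = -5 - 134 = -139)
(458 + Z)/(-27609 + 38660) = (458 - 139)/(-27609 + 38660) = 319/11051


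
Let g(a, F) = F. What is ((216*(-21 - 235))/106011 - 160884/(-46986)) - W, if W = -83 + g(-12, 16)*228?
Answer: -8013967823/2249789 ≈ -3562.1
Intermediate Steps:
W = 3565 (W = -83 + 16*228 = -83 + 3648 = 3565)
((216*(-21 - 235))/106011 - 160884/(-46986)) - W = ((216*(-21 - 235))/106011 - 160884/(-46986)) - 1*3565 = ((216*(-256))*(1/106011) - 160884*(-1/46986)) - 3565 = (-55296*1/106011 + 654/191) - 3565 = (-6144/11779 + 654/191) - 3565 = 6529962/2249789 - 3565 = -8013967823/2249789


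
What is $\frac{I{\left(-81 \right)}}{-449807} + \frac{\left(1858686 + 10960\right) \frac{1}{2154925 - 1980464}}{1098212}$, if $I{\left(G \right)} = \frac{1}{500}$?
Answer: $\frac{105074583499317}{10772605726599965500} \approx 9.7539 \cdot 10^{-6}$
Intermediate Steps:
$I{\left(G \right)} = \frac{1}{500}$
$\frac{I{\left(-81 \right)}}{-449807} + \frac{\left(1858686 + 10960\right) \frac{1}{2154925 - 1980464}}{1098212} = \frac{1}{500 \left(-449807\right)} + \frac{\left(1858686 + 10960\right) \frac{1}{2154925 - 1980464}}{1098212} = \frac{1}{500} \left(- \frac{1}{449807}\right) + \frac{1869646}{174461} \cdot \frac{1}{1098212} = - \frac{1}{224903500} + 1869646 \cdot \frac{1}{174461} \cdot \frac{1}{1098212} = - \frac{1}{224903500} + \frac{1869646}{174461} \cdot \frac{1}{1098212} = - \frac{1}{224903500} + \frac{934823}{95797581866} = \frac{105074583499317}{10772605726599965500}$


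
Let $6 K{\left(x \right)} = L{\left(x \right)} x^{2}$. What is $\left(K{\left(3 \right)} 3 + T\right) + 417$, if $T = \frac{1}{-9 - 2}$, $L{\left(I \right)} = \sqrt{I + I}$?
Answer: $\frac{4586}{11} + \frac{9 \sqrt{6}}{2} \approx 427.93$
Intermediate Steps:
$L{\left(I \right)} = \sqrt{2} \sqrt{I}$ ($L{\left(I \right)} = \sqrt{2 I} = \sqrt{2} \sqrt{I}$)
$K{\left(x \right)} = \frac{\sqrt{2} x^{\frac{5}{2}}}{6}$ ($K{\left(x \right)} = \frac{\sqrt{2} \sqrt{x} x^{2}}{6} = \frac{\sqrt{2} x^{\frac{5}{2}}}{6}$)
$T = - \frac{1}{11}$ ($T = \frac{1}{-11} = - \frac{1}{11} \approx -0.090909$)
$\left(K{\left(3 \right)} 3 + T\right) + 417 = \left(\frac{\sqrt{2} \cdot 3^{\frac{5}{2}}}{6} \cdot 3 - \frac{1}{11}\right) + 417 = \left(\frac{\sqrt{2} \cdot 9 \sqrt{3}}{6} \cdot 3 - \frac{1}{11}\right) + 417 = \left(\frac{3 \sqrt{6}}{2} \cdot 3 - \frac{1}{11}\right) + 417 = \left(\frac{9 \sqrt{6}}{2} - \frac{1}{11}\right) + 417 = \left(- \frac{1}{11} + \frac{9 \sqrt{6}}{2}\right) + 417 = \frac{4586}{11} + \frac{9 \sqrt{6}}{2}$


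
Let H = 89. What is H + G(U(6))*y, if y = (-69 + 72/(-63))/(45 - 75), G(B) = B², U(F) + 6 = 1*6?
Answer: 89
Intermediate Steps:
U(F) = 0 (U(F) = -6 + 1*6 = -6 + 6 = 0)
y = 491/210 (y = (-69 + 72*(-1/63))/(-30) = (-69 - 8/7)*(-1/30) = -491/7*(-1/30) = 491/210 ≈ 2.3381)
H + G(U(6))*y = 89 + 0²*(491/210) = 89 + 0*(491/210) = 89 + 0 = 89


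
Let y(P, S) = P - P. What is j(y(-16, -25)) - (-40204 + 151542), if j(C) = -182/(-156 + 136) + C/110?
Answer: -1113289/10 ≈ -1.1133e+5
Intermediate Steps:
y(P, S) = 0
j(C) = 91/10 + C/110 (j(C) = -182/(-20) + C*(1/110) = -182*(-1/20) + C/110 = 91/10 + C/110)
j(y(-16, -25)) - (-40204 + 151542) = (91/10 + (1/110)*0) - (-40204 + 151542) = (91/10 + 0) - 1*111338 = 91/10 - 111338 = -1113289/10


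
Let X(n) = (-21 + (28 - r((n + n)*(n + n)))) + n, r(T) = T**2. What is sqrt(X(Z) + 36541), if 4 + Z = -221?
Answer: I*sqrt(41006213677) ≈ 2.025e+5*I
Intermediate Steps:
Z = -225 (Z = -4 - 221 = -225)
X(n) = 7 + n - 16*n**4 (X(n) = (-21 + (28 - ((n + n)*(n + n))**2)) + n = (-21 + (28 - ((2*n)*(2*n))**2)) + n = (-21 + (28 - (4*n**2)**2)) + n = (-21 + (28 - 16*n**4)) + n = (7 - 16*n**4) + n = 7 + n - 16*n**4)
sqrt(X(Z) + 36541) = sqrt((7 - 225 - 16*(-225)**4) + 36541) = sqrt((7 - 225 - 16*2562890625) + 36541) = sqrt((7 - 225 - 41006250000) + 36541) = sqrt(-41006250218 + 36541) = sqrt(-41006213677) = I*sqrt(41006213677)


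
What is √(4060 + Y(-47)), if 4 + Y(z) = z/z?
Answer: √4057 ≈ 63.695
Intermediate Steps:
Y(z) = -3 (Y(z) = -4 + z/z = -4 + 1 = -3)
√(4060 + Y(-47)) = √(4060 - 3) = √4057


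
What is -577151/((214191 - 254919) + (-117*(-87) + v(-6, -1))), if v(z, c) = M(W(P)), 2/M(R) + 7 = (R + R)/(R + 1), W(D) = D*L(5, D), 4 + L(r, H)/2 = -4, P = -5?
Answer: 234900457/12433605 ≈ 18.892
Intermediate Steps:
L(r, H) = -16 (L(r, H) = -8 + 2*(-4) = -8 - 8 = -16)
W(D) = -16*D (W(D) = D*(-16) = -16*D)
M(R) = 2/(-7 + 2*R/(1 + R)) (M(R) = 2/(-7 + (R + R)/(R + 1)) = 2/(-7 + (2*R)/(1 + R)) = 2/(-7 + 2*R/(1 + R)))
v(z, c) = -162/407 (v(z, c) = 2*(-1 - (-16)*(-5))/(7 + 5*(-16*(-5))) = 2*(-1 - 1*80)/(7 + 5*80) = 2*(-1 - 80)/(7 + 400) = 2*(-81)/407 = 2*(1/407)*(-81) = -162/407)
-577151/((214191 - 254919) + (-117*(-87) + v(-6, -1))) = -577151/((214191 - 254919) + (-117*(-87) - 162/407)) = -577151/(-40728 + (10179 - 162/407)) = -577151/(-40728 + 4142691/407) = -577151/(-12433605/407) = -577151*(-407/12433605) = 234900457/12433605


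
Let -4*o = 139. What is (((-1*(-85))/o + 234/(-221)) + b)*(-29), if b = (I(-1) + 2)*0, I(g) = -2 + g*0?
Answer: 240178/2363 ≈ 101.64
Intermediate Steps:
o = -139/4 (o = -¼*139 = -139/4 ≈ -34.750)
I(g) = -2 (I(g) = -2 + 0 = -2)
b = 0 (b = (-2 + 2)*0 = 0*0 = 0)
(((-1*(-85))/o + 234/(-221)) + b)*(-29) = (((-1*(-85))/(-139/4) + 234/(-221)) + 0)*(-29) = ((85*(-4/139) + 234*(-1/221)) + 0)*(-29) = ((-340/139 - 18/17) + 0)*(-29) = (-8282/2363 + 0)*(-29) = -8282/2363*(-29) = 240178/2363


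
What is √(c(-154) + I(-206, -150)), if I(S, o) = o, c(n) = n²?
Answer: √23566 ≈ 153.51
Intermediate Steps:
√(c(-154) + I(-206, -150)) = √((-154)² - 150) = √(23716 - 150) = √23566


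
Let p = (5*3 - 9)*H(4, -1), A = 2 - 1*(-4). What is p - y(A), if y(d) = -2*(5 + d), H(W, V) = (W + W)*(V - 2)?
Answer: -122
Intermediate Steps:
H(W, V) = 2*W*(-2 + V) (H(W, V) = (2*W)*(-2 + V) = 2*W*(-2 + V))
A = 6 (A = 2 + 4 = 6)
p = -144 (p = (5*3 - 9)*(2*4*(-2 - 1)) = (15 - 9)*(2*4*(-3)) = 6*(-24) = -144)
y(d) = -10 - 2*d
p - y(A) = -144 - (-10 - 2*6) = -144 - (-10 - 12) = -144 - 1*(-22) = -144 + 22 = -122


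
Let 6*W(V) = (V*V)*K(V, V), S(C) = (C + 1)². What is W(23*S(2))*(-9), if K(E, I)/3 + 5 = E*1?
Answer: -38949741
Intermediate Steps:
S(C) = (1 + C)²
K(E, I) = -15 + 3*E (K(E, I) = -15 + 3*(E*1) = -15 + 3*E)
W(V) = V²*(-15 + 3*V)/6 (W(V) = ((V*V)*(-15 + 3*V))/6 = (V²*(-15 + 3*V))/6 = V²*(-15 + 3*V)/6)
W(23*S(2))*(-9) = ((23*(1 + 2)²)²*(-5 + 23*(1 + 2)²)/2)*(-9) = ((23*3²)²*(-5 + 23*3²)/2)*(-9) = ((23*9)²*(-5 + 23*9)/2)*(-9) = ((½)*207²*(-5 + 207))*(-9) = ((½)*42849*202)*(-9) = 4327749*(-9) = -38949741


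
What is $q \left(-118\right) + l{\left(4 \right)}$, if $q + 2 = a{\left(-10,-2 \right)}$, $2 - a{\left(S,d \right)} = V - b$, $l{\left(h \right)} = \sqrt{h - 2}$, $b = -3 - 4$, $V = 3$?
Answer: $1180 + \sqrt{2} \approx 1181.4$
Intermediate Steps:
$b = -7$ ($b = -3 - 4 = -7$)
$l{\left(h \right)} = \sqrt{-2 + h}$
$a{\left(S,d \right)} = -8$ ($a{\left(S,d \right)} = 2 - \left(3 - -7\right) = 2 - \left(3 + 7\right) = 2 - 10 = -8$)
$q = -10$ ($q = -2 - 8 = -10$)
$q \left(-118\right) + l{\left(4 \right)} = \left(-10\right) \left(-118\right) + \sqrt{-2 + 4} = 1180 + \sqrt{2}$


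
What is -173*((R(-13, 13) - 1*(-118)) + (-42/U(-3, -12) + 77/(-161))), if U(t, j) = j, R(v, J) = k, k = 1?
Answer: -971049/46 ≈ -21110.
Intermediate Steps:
R(v, J) = 1
-173*((R(-13, 13) - 1*(-118)) + (-42/U(-3, -12) + 77/(-161))) = -173*((1 - 1*(-118)) + (-42/(-12) + 77/(-161))) = -173*((1 + 118) + (-42*(-1/12) + 77*(-1/161))) = -173*(119 + (7/2 - 11/23)) = -173*(119 + 139/46) = -173*5613/46 = -971049/46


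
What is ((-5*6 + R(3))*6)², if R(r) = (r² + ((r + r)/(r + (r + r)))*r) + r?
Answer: 9216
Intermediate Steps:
R(r) = r² + 5*r/3 (R(r) = (r² + ((2*r)/(r + 2*r))*r) + r = (r² + ((2*r)/((3*r)))*r) + r = (r² + ((2*r)*(1/(3*r)))*r) + r = (r² + 2*r/3) + r = r² + 5*r/3)
((-5*6 + R(3))*6)² = ((-5*6 + (⅓)*3*(5 + 3*3))*6)² = ((-30 + (⅓)*3*(5 + 9))*6)² = ((-30 + (⅓)*3*14)*6)² = ((-30 + 14)*6)² = (-16*6)² = (-96)² = 9216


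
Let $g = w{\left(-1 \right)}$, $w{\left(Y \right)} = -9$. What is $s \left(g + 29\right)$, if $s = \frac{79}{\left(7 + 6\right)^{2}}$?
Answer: $\frac{1580}{169} \approx 9.3491$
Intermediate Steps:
$g = -9$
$s = \frac{79}{169}$ ($s = \frac{79}{13^{2}} = \frac{79}{169} \approx 0.46746$)
$s \left(g + 29\right) = \frac{79 \left(-9 + 29\right)}{169} = \frac{79}{169} \cdot 20 = \frac{1580}{169}$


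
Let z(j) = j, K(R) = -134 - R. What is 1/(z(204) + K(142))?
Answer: -1/72 ≈ -0.013889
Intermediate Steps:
1/(z(204) + K(142)) = 1/(204 + (-134 - 1*142)) = 1/(204 + (-134 - 142)) = 1/(204 - 276) = 1/(-72) = -1/72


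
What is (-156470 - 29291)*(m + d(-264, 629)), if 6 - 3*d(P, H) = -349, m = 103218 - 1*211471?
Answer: 60261611444/3 ≈ 2.0087e+10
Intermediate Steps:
m = -108253 (m = 103218 - 211471 = -108253)
d(P, H) = 355/3 (d(P, H) = 2 - ⅓*(-349) = 2 + 349/3 = 355/3)
(-156470 - 29291)*(m + d(-264, 629)) = (-156470 - 29291)*(-108253 + 355/3) = -185761*(-324404/3) = 60261611444/3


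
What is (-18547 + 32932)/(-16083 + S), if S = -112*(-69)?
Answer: -959/557 ≈ -1.7217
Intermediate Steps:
S = 7728
(-18547 + 32932)/(-16083 + S) = (-18547 + 32932)/(-16083 + 7728) = 14385/(-8355) = 14385*(-1/8355) = -959/557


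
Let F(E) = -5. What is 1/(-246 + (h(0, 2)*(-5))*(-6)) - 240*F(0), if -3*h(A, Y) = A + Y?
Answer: 319199/266 ≈ 1200.0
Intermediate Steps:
h(A, Y) = -A/3 - Y/3 (h(A, Y) = -(A + Y)/3 = -A/3 - Y/3)
1/(-246 + (h(0, 2)*(-5))*(-6)) - 240*F(0) = 1/(-246 + ((-⅓*0 - ⅓*2)*(-5))*(-6)) - 240*(-5) = 1/(-246 + ((0 - ⅔)*(-5))*(-6)) + 1200 = 1/(-246 - ⅔*(-5)*(-6)) + 1200 = 1/(-246 + (10/3)*(-6)) + 1200 = 1/(-246 - 20) + 1200 = 1/(-266) + 1200 = -1/266 + 1200 = 319199/266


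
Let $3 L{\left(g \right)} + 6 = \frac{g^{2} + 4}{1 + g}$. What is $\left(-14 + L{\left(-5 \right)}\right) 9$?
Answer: $- \frac{663}{4} \approx -165.75$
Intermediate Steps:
$L{\left(g \right)} = -2 + \frac{4 + g^{2}}{3 \left(1 + g\right)}$ ($L{\left(g \right)} = -2 + \frac{\left(g^{2} + 4\right) \frac{1}{1 + g}}{3} = -2 + \frac{\left(4 + g^{2}\right) \frac{1}{1 + g}}{3} = -2 + \frac{\frac{1}{1 + g} \left(4 + g^{2}\right)}{3} = -2 + \frac{4 + g^{2}}{3 \left(1 + g\right)}$)
$\left(-14 + L{\left(-5 \right)}\right) 9 = \left(-14 + \frac{-2 + \left(-5\right)^{2} - -30}{3 \left(1 - 5\right)}\right) 9 = \left(-14 + \frac{-2 + 25 + 30}{3 \left(-4\right)}\right) 9 = \left(-14 + \frac{1}{3} \left(- \frac{1}{4}\right) 53\right) 9 = \left(-14 - \frac{53}{12}\right) 9 = \left(- \frac{221}{12}\right) 9 = - \frac{663}{4}$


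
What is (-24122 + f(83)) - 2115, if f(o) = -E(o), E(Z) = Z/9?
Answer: -236216/9 ≈ -26246.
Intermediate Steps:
E(Z) = Z/9 (E(Z) = Z*(1/9) = Z/9)
f(o) = -o/9
(-24122 + f(83)) - 2115 = (-24122 - 1/9*83) - 2115 = (-24122 - 83/9) - 2115 = -217181/9 - 2115 = -236216/9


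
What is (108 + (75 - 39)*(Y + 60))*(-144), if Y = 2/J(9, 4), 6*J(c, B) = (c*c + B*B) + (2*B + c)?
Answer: -6215616/19 ≈ -3.2714e+5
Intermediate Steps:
J(c, B) = B/3 + c/6 + B**2/6 + c**2/6 (J(c, B) = ((c*c + B*B) + (2*B + c))/6 = ((c**2 + B**2) + (c + 2*B))/6 = ((B**2 + c**2) + (c + 2*B))/6 = (c + B**2 + c**2 + 2*B)/6 = B/3 + c/6 + B**2/6 + c**2/6)
Y = 2/19 (Y = 2/((1/3)*4 + (1/6)*9 + (1/6)*4**2 + (1/6)*9**2) = 2/(4/3 + 3/2 + (1/6)*16 + (1/6)*81) = 2/(4/3 + 3/2 + 8/3 + 27/2) = 2/19 ≈ 0.10526)
(108 + (75 - 39)*(Y + 60))*(-144) = (108 + (75 - 39)*(2/19 + 60))*(-144) = (108 + 36*(1142/19))*(-144) = (108 + 41112/19)*(-144) = (43164/19)*(-144) = -6215616/19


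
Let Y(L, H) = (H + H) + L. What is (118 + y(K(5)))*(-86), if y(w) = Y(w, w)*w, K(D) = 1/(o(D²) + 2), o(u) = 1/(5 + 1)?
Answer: -1724300/169 ≈ -10203.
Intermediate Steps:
o(u) = ⅙ (o(u) = 1/6 = ⅙)
Y(L, H) = L + 2*H (Y(L, H) = 2*H + L = L + 2*H)
K(D) = 6/13 (K(D) = 1/(⅙ + 2) = 1/(13/6) = 6/13)
y(w) = 3*w² (y(w) = (w + 2*w)*w = (3*w)*w = 3*w²)
(118 + y(K(5)))*(-86) = (118 + 3*(6/13)²)*(-86) = (118 + 3*(36/169))*(-86) = (118 + 108/169)*(-86) = (20050/169)*(-86) = -1724300/169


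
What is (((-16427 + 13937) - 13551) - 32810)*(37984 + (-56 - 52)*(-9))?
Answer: -1903039556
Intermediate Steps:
(((-16427 + 13937) - 13551) - 32810)*(37984 + (-56 - 52)*(-9)) = ((-2490 - 13551) - 32810)*(37984 - 108*(-9)) = (-16041 - 32810)*(37984 + 972) = -48851*38956 = -1903039556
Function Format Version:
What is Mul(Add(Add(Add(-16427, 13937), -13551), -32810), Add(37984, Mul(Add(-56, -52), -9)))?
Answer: -1903039556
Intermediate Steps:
Mul(Add(Add(Add(-16427, 13937), -13551), -32810), Add(37984, Mul(Add(-56, -52), -9))) = Mul(Add(Add(-2490, -13551), -32810), Add(37984, Mul(-108, -9))) = Mul(Add(-16041, -32810), Add(37984, 972)) = Mul(-48851, 38956) = -1903039556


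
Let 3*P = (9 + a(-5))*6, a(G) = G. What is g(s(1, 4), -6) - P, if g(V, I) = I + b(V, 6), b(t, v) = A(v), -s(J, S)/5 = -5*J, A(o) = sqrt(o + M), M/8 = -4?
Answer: -14 + I*sqrt(26) ≈ -14.0 + 5.099*I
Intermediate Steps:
M = -32 (M = 8*(-4) = -32)
A(o) = sqrt(-32 + o) (A(o) = sqrt(o - 32) = sqrt(-32 + o))
s(J, S) = 25*J (s(J, S) = -(-25)*J = 25*J)
b(t, v) = sqrt(-32 + v)
g(V, I) = I + I*sqrt(26) (g(V, I) = I + sqrt(-32 + 6) = I + sqrt(-26) = I + I*sqrt(26))
P = 8 (P = ((9 - 5)*6)/3 = (4*6)/3 = (1/3)*24 = 8)
g(s(1, 4), -6) - P = (-6 + I*sqrt(26)) - 1*8 = (-6 + I*sqrt(26)) - 8 = -14 + I*sqrt(26)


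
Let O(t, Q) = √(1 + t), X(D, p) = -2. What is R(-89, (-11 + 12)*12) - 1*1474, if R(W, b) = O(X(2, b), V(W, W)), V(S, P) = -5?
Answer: -1474 + I ≈ -1474.0 + 1.0*I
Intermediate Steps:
R(W, b) = I (R(W, b) = √(1 - 2) = √(-1) = I)
R(-89, (-11 + 12)*12) - 1*1474 = I - 1*1474 = I - 1474 = -1474 + I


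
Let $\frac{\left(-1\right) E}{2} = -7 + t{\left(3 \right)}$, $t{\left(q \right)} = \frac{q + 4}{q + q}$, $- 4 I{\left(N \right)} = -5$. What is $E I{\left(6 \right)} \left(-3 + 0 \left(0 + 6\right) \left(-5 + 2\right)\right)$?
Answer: $- \frac{175}{4} \approx -43.75$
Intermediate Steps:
$I{\left(N \right)} = \frac{5}{4}$ ($I{\left(N \right)} = \left(- \frac{1}{4}\right) \left(-5\right) = \frac{5}{4}$)
$t{\left(q \right)} = \frac{4 + q}{2 q}$
$E = \frac{35}{3}$ ($E = - 2 \left(-7 + \frac{4 + 3}{2 \cdot 3}\right) = - 2 \left(-7 + \frac{1}{2} \cdot \frac{1}{3} \cdot 7\right) = - 2 \left(-7 + \frac{7}{6}\right) = \left(-2\right) \left(- \frac{35}{6}\right) = \frac{35}{3} \approx 11.667$)
$E I{\left(6 \right)} \left(-3 + 0 \left(0 + 6\right) \left(-5 + 2\right)\right) = \frac{35}{3} \cdot \frac{5}{4} \left(-3 + 0 \left(0 + 6\right) \left(-5 + 2\right)\right) = \frac{175 \left(-3 + 0 \cdot 6 \left(-3\right)\right)}{12} = \frac{175 \left(-3 + 0 \left(-18\right)\right)}{12} = \frac{175 \left(-3 + 0\right)}{12} = \frac{175}{12} \left(-3\right) = - \frac{175}{4}$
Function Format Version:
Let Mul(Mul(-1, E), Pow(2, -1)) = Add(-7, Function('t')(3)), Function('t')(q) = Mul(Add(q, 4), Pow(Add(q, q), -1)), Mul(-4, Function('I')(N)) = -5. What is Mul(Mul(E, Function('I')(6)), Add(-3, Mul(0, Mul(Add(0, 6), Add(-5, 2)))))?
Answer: Rational(-175, 4) ≈ -43.750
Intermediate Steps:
Function('I')(N) = Rational(5, 4) (Function('I')(N) = Mul(Rational(-1, 4), -5) = Rational(5, 4))
Function('t')(q) = Mul(Rational(1, 2), Pow(q, -1), Add(4, q)) (Function('t')(q) = Mul(Add(4, q), Pow(Mul(2, q), -1)) = Mul(Add(4, q), Mul(Rational(1, 2), Pow(q, -1))) = Mul(Rational(1, 2), Pow(q, -1), Add(4, q)))
E = Rational(35, 3) (E = Mul(-2, Add(-7, Mul(Rational(1, 2), Pow(3, -1), Add(4, 3)))) = Mul(-2, Add(-7, Mul(Rational(1, 2), Rational(1, 3), 7))) = Mul(-2, Add(-7, Rational(7, 6))) = Mul(-2, Rational(-35, 6)) = Rational(35, 3) ≈ 11.667)
Mul(Mul(E, Function('I')(6)), Add(-3, Mul(0, Mul(Add(0, 6), Add(-5, 2))))) = Mul(Mul(Rational(35, 3), Rational(5, 4)), Add(-3, Mul(0, Mul(Add(0, 6), Add(-5, 2))))) = Mul(Rational(175, 12), Add(-3, Mul(0, Mul(6, -3)))) = Mul(Rational(175, 12), Add(-3, Mul(0, -18))) = Mul(Rational(175, 12), Add(-3, 0)) = Mul(Rational(175, 12), -3) = Rational(-175, 4)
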